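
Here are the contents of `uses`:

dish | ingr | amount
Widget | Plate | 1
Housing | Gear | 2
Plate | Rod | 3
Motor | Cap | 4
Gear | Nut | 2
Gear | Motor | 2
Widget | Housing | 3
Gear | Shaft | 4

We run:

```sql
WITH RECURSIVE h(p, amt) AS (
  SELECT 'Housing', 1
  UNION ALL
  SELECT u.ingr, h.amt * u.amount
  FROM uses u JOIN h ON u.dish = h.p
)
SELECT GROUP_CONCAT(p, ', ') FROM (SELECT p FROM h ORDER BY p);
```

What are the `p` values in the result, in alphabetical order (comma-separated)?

Base: (Housing, amt=1).
Iteration 1: components of {Housing} -> Gear = 1*2 = 2.
Iteration 2: components of {Gear} -> Motor = 2*2 = 4, Nut = 2*2 = 4, Shaft = 2*4 = 8.
Iteration 3: components of {Motor,Nut,Shaft} -> Cap = 4*4 = 16.
Iteration 4: no further components; recursion stops.

Cap, Gear, Housing, Motor, Nut, Shaft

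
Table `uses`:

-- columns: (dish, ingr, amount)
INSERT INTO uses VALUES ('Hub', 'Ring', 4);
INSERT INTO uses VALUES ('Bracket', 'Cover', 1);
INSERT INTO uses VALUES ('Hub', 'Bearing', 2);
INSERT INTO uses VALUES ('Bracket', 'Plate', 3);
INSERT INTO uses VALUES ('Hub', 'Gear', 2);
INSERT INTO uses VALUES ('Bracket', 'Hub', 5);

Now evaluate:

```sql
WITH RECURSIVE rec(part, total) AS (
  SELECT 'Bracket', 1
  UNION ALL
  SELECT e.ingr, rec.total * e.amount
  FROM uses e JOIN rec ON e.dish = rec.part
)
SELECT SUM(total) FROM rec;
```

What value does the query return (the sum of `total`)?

50

Base: (Bracket, total=1).
Iteration 1: components of {Bracket} -> Cover = 1*1 = 1, Hub = 1*5 = 5, Plate = 1*3 = 3.
Iteration 2: components of {Cover,Hub,Plate} -> Bearing = 5*2 = 10, Gear = 5*2 = 10, Ring = 5*4 = 20.
Iteration 3: no further components; recursion stops.
SUM(total) = 1 + 3 + 5 + 1 + 20 + 10 + 10 = 50.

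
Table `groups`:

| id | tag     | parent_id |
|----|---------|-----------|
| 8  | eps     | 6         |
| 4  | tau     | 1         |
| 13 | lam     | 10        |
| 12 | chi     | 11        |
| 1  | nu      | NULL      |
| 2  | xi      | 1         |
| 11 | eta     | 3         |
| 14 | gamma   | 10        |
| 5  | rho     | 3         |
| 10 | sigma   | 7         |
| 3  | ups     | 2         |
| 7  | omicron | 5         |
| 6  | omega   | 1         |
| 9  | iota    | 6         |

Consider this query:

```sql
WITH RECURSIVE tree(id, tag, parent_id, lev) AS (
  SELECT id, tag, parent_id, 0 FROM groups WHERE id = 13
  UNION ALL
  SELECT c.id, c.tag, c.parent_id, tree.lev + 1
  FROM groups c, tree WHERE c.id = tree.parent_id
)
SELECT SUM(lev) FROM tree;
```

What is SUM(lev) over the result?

Base: id=13 (lam), parent_id=10, lev 0.
Iteration 1: join on id=10 -> sigma (id 10, parent_id=7, lev 1).
Iteration 2: join on id=7 -> omicron (id 7, parent_id=5, lev 2).
Iteration 3: join on id=5 -> rho (id 5, parent_id=3, lev 3).
Iteration 4: join on id=3 -> ups (id 3, parent_id=2, lev 4).
Iteration 5: join on id=2 -> xi (id 2, parent_id=1, lev 5).
Iteration 6: join on id=1 -> nu (id 1, parent_id=NULL, lev 6).
Iteration 7: parent_id is NULL; no match; recursion stops.
SUM(lev) = 0 + 1 + 2 + 3 + 4 + 5 + 6 = 21.

21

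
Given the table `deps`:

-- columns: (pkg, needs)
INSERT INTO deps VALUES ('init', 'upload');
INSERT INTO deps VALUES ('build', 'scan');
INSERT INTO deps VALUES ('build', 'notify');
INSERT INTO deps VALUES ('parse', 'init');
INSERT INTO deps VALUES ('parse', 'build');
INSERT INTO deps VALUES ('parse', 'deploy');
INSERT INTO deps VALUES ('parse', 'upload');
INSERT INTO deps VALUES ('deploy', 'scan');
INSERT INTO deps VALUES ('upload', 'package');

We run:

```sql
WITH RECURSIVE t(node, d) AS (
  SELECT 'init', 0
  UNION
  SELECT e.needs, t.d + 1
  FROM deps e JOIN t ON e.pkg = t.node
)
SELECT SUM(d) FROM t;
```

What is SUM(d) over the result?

Base: (init, d=0).
Iteration 1: edges from {init} -> (upload, d=1).
Iteration 2: edges from {upload} -> (package, d=2).
Iteration 3: no outgoing edges from {package}; recursion stops.
SUM(d) = 0 + 1 + 2 = 3.

3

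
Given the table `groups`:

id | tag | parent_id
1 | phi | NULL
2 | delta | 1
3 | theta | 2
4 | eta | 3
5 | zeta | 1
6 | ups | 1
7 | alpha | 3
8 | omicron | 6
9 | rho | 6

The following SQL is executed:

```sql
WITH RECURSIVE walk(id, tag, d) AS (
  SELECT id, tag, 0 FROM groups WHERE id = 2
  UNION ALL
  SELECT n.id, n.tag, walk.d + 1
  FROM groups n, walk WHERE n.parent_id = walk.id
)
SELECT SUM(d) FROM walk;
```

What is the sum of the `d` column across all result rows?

5

Base: id=2 (delta) at d 0.
Iteration 1: rows with parent_id in {2} -> theta (id 3, d 1).
Iteration 2: rows with parent_id in {3} -> eta (id 4, d 2), alpha (id 7, d 2).
Iteration 3: no rows with parent_id in {4,7}; recursion stops.
SUM(d) = 0 + 1 + 2 + 2 = 5.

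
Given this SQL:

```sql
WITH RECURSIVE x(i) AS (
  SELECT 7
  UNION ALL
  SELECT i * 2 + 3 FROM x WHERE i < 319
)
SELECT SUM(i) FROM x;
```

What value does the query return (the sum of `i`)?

1249

Base: i=7.
Iteration 1: 7 < 319 holds -> i = 7 * 2 + 3 = 17.
Iteration 2: 17 < 319 holds -> i = 17 * 2 + 3 = 37.
Iteration 3: 37 < 319 holds -> i = 37 * 2 + 3 = 77.
Iteration 4: 77 < 319 holds -> i = 77 * 2 + 3 = 157.
Iteration 5: 157 < 319 holds -> i = 157 * 2 + 3 = 317.
Iteration 6: 317 < 319 holds -> i = 317 * 2 + 3 = 637.
Iteration 7: 637 < 319 fails; recursion stops.
SUM(i) = 7 + 17 + 37 + 77 + 157 + 317 + 637 = 1249.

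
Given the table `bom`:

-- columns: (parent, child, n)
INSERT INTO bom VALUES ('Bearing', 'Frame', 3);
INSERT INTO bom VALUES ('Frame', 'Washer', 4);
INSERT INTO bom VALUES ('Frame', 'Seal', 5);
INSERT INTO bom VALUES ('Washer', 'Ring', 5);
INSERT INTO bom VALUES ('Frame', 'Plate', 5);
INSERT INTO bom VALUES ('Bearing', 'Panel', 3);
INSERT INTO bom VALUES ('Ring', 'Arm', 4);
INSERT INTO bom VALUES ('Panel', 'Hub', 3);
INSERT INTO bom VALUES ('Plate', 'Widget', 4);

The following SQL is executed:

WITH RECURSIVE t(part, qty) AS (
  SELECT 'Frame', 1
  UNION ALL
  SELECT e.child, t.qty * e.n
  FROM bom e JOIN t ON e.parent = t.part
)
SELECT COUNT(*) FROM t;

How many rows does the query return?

Base: (Frame, qty=1).
Iteration 1: components of {Frame} -> Plate = 1*5 = 5, Seal = 1*5 = 5, Washer = 1*4 = 4.
Iteration 2: components of {Plate,Seal,Washer} -> Ring = 4*5 = 20, Widget = 5*4 = 20.
Iteration 3: components of {Ring,Widget} -> Arm = 20*4 = 80.
Iteration 4: no further components; recursion stops.
Total rows emitted: 7.

7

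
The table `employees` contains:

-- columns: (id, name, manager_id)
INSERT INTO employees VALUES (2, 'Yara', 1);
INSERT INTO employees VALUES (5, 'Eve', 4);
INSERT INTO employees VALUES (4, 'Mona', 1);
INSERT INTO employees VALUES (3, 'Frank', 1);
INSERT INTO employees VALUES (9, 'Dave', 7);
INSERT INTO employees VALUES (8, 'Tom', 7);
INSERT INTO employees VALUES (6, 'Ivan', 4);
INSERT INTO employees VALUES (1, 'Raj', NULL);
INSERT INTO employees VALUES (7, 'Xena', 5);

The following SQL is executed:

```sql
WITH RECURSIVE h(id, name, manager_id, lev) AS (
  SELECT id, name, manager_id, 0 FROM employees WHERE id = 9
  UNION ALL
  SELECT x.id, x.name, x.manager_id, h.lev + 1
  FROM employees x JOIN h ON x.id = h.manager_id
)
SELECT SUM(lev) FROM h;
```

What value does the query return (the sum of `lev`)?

10

Base: id=9 (Dave), manager_id=7, lev 0.
Iteration 1: join on id=7 -> Xena (id 7, manager_id=5, lev 1).
Iteration 2: join on id=5 -> Eve (id 5, manager_id=4, lev 2).
Iteration 3: join on id=4 -> Mona (id 4, manager_id=1, lev 3).
Iteration 4: join on id=1 -> Raj (id 1, manager_id=NULL, lev 4).
Iteration 5: manager_id is NULL; no match; recursion stops.
SUM(lev) = 0 + 1 + 2 + 3 + 4 = 10.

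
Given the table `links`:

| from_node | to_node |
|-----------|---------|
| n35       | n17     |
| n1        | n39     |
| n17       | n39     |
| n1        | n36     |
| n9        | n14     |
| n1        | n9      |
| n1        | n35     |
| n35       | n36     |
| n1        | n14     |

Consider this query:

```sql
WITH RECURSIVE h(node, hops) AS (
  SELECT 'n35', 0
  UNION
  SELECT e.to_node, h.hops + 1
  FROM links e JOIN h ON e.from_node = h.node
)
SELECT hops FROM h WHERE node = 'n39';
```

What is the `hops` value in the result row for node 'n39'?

Base: (n35, hops=0).
Iteration 1: edges from {n35} -> (n17, hops=1), (n36, hops=1).
Iteration 2: edges from {n17,n36} -> (n39, hops=2).
Iteration 3: no outgoing edges from {n39}; recursion stops.

2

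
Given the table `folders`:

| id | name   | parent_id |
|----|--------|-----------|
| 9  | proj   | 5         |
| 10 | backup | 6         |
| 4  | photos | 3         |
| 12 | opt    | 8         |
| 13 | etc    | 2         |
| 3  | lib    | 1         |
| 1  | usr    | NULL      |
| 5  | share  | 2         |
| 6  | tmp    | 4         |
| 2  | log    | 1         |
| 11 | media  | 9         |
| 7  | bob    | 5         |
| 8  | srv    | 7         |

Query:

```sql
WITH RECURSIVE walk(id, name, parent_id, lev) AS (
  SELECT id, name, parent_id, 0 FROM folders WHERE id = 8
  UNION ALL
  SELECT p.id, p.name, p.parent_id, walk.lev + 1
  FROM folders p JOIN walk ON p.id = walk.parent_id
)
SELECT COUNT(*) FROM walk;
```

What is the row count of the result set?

5

Base: id=8 (srv), parent_id=7, lev 0.
Iteration 1: join on id=7 -> bob (id 7, parent_id=5, lev 1).
Iteration 2: join on id=5 -> share (id 5, parent_id=2, lev 2).
Iteration 3: join on id=2 -> log (id 2, parent_id=1, lev 3).
Iteration 4: join on id=1 -> usr (id 1, parent_id=NULL, lev 4).
Iteration 5: parent_id is NULL; no match; recursion stops.
Total rows emitted: 5.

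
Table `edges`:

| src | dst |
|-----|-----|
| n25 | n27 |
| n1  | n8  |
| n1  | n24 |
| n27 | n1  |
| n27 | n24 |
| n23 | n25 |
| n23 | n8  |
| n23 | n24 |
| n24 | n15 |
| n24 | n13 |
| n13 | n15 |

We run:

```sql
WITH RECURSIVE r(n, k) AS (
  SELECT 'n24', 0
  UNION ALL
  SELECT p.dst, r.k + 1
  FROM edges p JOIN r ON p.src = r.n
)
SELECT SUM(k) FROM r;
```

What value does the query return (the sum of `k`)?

4

Base: (n24, k=0).
Iteration 1: edges from {n24} -> (n13, k=1), (n15, k=1).
Iteration 2: edges from {n13,n15} -> (n15, k=2).
Iteration 3: no outgoing edges from {n15}; recursion stops.
SUM(k) = 0 + 1 + 1 + 2 = 4.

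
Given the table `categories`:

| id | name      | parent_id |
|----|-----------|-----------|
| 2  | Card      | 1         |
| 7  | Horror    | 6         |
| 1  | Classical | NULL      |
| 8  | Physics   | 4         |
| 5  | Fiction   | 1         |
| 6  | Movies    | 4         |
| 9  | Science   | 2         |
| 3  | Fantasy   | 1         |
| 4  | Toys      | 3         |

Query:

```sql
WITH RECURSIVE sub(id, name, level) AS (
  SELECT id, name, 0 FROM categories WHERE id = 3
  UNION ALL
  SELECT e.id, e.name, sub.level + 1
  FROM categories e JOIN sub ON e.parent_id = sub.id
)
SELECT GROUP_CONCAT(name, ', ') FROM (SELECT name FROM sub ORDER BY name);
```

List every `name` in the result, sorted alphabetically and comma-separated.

Fantasy, Horror, Movies, Physics, Toys

Base: id=3 (Fantasy) at level 0.
Iteration 1: rows with parent_id in {3} -> Toys (id 4, level 1).
Iteration 2: rows with parent_id in {4} -> Movies (id 6, level 2), Physics (id 8, level 2).
Iteration 3: rows with parent_id in {6,8} -> Horror (id 7, level 3).
Iteration 4: no rows with parent_id in {7}; recursion stops.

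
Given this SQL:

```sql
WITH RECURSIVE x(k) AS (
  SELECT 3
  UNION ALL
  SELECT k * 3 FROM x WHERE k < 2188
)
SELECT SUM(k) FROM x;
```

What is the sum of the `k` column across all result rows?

9840

Base: k=3.
Iteration 1: 3 < 2188 holds -> k = 3 * 3 = 9.
Iteration 2: 9 < 2188 holds -> k = 9 * 3 = 27.
Iteration 3: 27 < 2188 holds -> k = 27 * 3 = 81.
Iteration 4: 81 < 2188 holds -> k = 81 * 3 = 243.
Iteration 5: 243 < 2188 holds -> k = 243 * 3 = 729.
Iteration 6: 729 < 2188 holds -> k = 729 * 3 = 2187.
Iteration 7: 2187 < 2188 holds -> k = 2187 * 3 = 6561.
Iteration 8: 6561 < 2188 fails; recursion stops.
SUM(k) = 3 + 9 + 27 + 81 + 243 + 729 + 2187 + 6561 = 9840.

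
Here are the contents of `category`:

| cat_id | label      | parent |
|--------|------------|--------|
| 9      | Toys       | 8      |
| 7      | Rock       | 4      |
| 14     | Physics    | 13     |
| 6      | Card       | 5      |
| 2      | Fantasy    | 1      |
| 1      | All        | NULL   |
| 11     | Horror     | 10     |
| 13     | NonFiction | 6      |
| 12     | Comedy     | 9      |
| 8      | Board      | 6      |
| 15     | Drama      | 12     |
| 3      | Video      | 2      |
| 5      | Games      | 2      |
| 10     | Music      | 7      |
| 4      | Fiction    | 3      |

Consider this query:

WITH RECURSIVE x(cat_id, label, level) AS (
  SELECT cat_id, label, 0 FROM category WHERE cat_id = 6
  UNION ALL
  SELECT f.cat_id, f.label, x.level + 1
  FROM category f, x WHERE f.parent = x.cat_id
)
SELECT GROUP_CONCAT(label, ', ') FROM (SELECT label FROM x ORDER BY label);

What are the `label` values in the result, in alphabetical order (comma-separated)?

Base: cat_id=6 (Card) at level 0.
Iteration 1: rows with parent in {6} -> Board (id 8, level 1), NonFiction (id 13, level 1).
Iteration 2: rows with parent in {8,13} -> Toys (id 9, level 2), Physics (id 14, level 2).
Iteration 3: rows with parent in {9,14} -> Comedy (id 12, level 3).
Iteration 4: rows with parent in {12} -> Drama (id 15, level 4).
Iteration 5: no rows with parent in {15}; recursion stops.

Board, Card, Comedy, Drama, NonFiction, Physics, Toys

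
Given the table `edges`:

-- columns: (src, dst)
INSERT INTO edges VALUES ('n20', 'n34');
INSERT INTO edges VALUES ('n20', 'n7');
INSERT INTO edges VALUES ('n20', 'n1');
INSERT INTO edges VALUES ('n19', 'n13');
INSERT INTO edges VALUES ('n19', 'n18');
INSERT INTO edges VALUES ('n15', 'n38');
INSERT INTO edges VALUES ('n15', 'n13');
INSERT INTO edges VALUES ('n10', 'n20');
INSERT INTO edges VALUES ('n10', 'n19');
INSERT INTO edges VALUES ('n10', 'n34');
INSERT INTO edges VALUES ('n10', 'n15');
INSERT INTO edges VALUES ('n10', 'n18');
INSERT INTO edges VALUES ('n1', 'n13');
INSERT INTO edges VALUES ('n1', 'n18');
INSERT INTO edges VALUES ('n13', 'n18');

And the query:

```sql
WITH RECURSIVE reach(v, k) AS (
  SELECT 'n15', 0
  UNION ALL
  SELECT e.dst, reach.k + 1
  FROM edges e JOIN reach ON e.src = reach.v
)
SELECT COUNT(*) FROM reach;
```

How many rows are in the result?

4

Base: (n15, k=0).
Iteration 1: edges from {n15} -> (n13, k=1), (n38, k=1).
Iteration 2: edges from {n13,n38} -> (n18, k=2).
Iteration 3: no outgoing edges from {n18}; recursion stops.
Total rows emitted: 4.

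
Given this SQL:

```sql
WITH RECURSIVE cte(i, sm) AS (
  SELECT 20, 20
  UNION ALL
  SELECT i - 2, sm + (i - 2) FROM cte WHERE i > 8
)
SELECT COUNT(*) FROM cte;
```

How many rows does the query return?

Base: i=20, sm=20.
Iteration 1: 20 > 8 holds -> i = 20 - 2 = 18, sm = 20 + 18 = 38.
Iteration 2: 18 > 8 holds -> i = 18 - 2 = 16, sm = 38 + 16 = 54.
Iteration 3: 16 > 8 holds -> i = 16 - 2 = 14, sm = 54 + 14 = 68.
Iteration 4: 14 > 8 holds -> i = 14 - 2 = 12, sm = 68 + 12 = 80.
Iteration 5: 12 > 8 holds -> i = 12 - 2 = 10, sm = 80 + 10 = 90.
Iteration 6: 10 > 8 holds -> i = 10 - 2 = 8, sm = 90 + 8 = 98.
Iteration 7: 8 > 8 fails; recursion stops.
Total rows emitted: 7.

7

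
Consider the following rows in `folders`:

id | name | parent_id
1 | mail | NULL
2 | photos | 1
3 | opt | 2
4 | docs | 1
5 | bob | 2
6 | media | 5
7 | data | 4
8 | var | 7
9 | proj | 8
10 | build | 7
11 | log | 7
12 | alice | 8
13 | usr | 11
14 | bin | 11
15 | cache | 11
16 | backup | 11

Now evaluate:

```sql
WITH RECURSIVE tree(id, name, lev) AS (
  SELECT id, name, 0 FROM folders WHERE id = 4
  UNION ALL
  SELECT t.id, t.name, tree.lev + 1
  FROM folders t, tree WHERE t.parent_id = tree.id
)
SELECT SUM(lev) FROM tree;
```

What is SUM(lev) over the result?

Base: id=4 (docs) at lev 0.
Iteration 1: rows with parent_id in {4} -> data (id 7, lev 1).
Iteration 2: rows with parent_id in {7} -> var (id 8, lev 2), build (id 10, lev 2), log (id 11, lev 2).
Iteration 3: rows with parent_id in {8,10,11} -> proj (id 9, lev 3), alice (id 12, lev 3), usr (id 13, lev 3), bin (id 14, lev 3), cache (id 15, lev 3), backup (id 16, lev 3).
Iteration 4: no rows with parent_id in {9,12,13,14,15,16}; recursion stops.
SUM(lev) = 0 + 1 + 2 + 2 + 2 + 3 + 3 + 3 + 3 + 3 + 3 = 25.

25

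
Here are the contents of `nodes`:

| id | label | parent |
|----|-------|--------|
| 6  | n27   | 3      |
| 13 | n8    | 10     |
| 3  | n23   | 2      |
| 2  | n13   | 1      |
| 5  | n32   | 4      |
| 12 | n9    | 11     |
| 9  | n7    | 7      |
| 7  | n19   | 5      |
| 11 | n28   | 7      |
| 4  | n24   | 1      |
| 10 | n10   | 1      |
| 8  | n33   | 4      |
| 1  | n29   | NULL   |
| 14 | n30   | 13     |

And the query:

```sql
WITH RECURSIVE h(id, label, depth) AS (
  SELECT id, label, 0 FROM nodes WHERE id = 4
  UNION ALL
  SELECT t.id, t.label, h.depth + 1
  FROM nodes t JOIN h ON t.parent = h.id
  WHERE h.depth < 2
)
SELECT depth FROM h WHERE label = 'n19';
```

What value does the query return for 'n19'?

Base: id=4 (n24) at depth 0.
Iteration 1: rows with parent in {4} -> n32 (id 5, depth 1), n33 (id 8, depth 1).
Iteration 2: rows with parent in {5,8} -> n19 (id 7, depth 2).
Iteration 3: depth < 2 fails for all current rows; recursion stops.

2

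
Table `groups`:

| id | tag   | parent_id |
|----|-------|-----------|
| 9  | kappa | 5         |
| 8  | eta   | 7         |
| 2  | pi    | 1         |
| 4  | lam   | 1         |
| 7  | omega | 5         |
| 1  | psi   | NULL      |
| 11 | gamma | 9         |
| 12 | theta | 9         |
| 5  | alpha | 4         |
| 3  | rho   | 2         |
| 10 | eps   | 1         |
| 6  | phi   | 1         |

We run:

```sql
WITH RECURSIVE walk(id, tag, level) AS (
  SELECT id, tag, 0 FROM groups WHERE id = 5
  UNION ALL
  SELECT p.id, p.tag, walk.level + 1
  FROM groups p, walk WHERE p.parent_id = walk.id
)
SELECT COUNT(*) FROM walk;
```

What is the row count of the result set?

Base: id=5 (alpha) at level 0.
Iteration 1: rows with parent_id in {5} -> omega (id 7, level 1), kappa (id 9, level 1).
Iteration 2: rows with parent_id in {7,9} -> eta (id 8, level 2), gamma (id 11, level 2), theta (id 12, level 2).
Iteration 3: no rows with parent_id in {8,11,12}; recursion stops.
Total rows emitted: 6.

6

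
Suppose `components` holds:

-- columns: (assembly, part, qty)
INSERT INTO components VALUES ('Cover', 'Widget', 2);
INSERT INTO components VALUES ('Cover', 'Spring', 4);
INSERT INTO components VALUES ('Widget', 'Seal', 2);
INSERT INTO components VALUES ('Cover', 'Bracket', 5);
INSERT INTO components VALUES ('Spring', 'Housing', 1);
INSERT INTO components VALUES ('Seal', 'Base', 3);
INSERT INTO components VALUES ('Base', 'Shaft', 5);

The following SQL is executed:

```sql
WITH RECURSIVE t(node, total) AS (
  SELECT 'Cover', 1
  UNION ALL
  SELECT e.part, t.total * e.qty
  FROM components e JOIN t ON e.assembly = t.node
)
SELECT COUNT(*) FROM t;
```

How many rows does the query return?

Base: (Cover, total=1).
Iteration 1: components of {Cover} -> Bracket = 1*5 = 5, Spring = 1*4 = 4, Widget = 1*2 = 2.
Iteration 2: components of {Bracket,Spring,Widget} -> Housing = 4*1 = 4, Seal = 2*2 = 4.
Iteration 3: components of {Housing,Seal} -> Base = 4*3 = 12.
Iteration 4: components of {Base} -> Shaft = 12*5 = 60.
Iteration 5: no further components; recursion stops.
Total rows emitted: 8.

8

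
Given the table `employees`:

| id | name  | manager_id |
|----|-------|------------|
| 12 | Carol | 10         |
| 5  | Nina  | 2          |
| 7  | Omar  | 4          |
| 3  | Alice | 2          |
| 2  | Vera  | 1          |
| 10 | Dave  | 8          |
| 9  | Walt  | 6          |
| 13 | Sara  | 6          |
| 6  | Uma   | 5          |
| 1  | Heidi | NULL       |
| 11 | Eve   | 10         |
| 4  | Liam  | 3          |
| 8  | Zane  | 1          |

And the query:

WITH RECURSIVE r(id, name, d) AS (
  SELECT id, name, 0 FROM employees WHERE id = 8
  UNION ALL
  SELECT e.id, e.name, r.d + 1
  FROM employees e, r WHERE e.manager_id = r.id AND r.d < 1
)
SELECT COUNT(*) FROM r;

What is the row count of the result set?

Base: id=8 (Zane) at d 0.
Iteration 1: rows with manager_id in {8} -> Dave (id 10, d 1).
Iteration 2: d < 1 fails for all current rows; recursion stops.
Total rows emitted: 2.

2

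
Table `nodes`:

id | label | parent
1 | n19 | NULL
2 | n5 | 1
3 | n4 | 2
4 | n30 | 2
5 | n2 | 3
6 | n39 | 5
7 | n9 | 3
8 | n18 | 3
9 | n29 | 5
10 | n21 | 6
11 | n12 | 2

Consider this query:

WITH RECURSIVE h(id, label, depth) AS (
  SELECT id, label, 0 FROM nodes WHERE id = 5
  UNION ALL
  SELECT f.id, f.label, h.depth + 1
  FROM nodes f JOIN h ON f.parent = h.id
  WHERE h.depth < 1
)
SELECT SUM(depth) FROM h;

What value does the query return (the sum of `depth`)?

Base: id=5 (n2) at depth 0.
Iteration 1: rows with parent in {5} -> n39 (id 6, depth 1), n29 (id 9, depth 1).
Iteration 2: depth < 1 fails for all current rows; recursion stops.
SUM(depth) = 0 + 1 + 1 = 2.

2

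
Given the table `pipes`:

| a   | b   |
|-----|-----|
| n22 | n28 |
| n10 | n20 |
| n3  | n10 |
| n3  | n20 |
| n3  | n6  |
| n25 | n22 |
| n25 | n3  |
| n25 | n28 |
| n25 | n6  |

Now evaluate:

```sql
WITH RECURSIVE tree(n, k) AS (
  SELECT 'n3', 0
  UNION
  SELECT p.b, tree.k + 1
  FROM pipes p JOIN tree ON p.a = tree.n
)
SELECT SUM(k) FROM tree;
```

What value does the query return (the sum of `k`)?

5

Base: (n3, k=0).
Iteration 1: edges from {n3} -> (n10, k=1), (n20, k=1), (n6, k=1).
Iteration 2: edges from {n10,n20,n6} -> (n20, k=2).
Iteration 3: no outgoing edges from {n20}; recursion stops.
SUM(k) = 0 + 1 + 1 + 1 + 2 = 5.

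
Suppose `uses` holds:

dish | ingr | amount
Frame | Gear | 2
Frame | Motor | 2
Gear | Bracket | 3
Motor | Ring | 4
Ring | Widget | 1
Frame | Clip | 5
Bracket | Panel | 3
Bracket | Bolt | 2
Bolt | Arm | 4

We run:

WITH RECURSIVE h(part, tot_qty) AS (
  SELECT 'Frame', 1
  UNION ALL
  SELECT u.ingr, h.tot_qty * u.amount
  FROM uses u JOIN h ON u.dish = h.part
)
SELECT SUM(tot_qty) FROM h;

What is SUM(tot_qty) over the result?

110

Base: (Frame, tot_qty=1).
Iteration 1: components of {Frame} -> Clip = 1*5 = 5, Gear = 1*2 = 2, Motor = 1*2 = 2.
Iteration 2: components of {Clip,Gear,Motor} -> Bracket = 2*3 = 6, Ring = 2*4 = 8.
Iteration 3: components of {Bracket,Ring} -> Bolt = 6*2 = 12, Panel = 6*3 = 18, Widget = 8*1 = 8.
Iteration 4: components of {Bolt,Panel,Widget} -> Arm = 12*4 = 48.
Iteration 5: no further components; recursion stops.
SUM(tot_qty) = 1 + 2 + 2 + 5 + 6 + 8 + 18 + 12 + 8 + 48 = 110.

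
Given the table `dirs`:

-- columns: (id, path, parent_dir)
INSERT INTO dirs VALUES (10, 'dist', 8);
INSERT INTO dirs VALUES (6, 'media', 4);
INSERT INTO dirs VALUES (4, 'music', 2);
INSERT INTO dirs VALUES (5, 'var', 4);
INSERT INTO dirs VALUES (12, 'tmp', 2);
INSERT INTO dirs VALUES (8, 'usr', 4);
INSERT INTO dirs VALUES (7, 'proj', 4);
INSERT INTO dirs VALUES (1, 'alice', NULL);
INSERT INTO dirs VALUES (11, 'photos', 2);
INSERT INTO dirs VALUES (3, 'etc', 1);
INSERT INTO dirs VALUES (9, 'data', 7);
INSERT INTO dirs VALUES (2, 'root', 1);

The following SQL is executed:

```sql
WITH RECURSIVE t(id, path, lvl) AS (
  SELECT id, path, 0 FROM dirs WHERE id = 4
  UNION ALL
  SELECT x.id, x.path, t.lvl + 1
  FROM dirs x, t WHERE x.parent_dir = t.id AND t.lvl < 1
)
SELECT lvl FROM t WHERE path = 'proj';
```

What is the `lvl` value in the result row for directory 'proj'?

1

Base: id=4 (music) at lvl 0.
Iteration 1: rows with parent_dir in {4} -> var (id 5, lvl 1), media (id 6, lvl 1), proj (id 7, lvl 1), usr (id 8, lvl 1).
Iteration 2: lvl < 1 fails for all current rows; recursion stops.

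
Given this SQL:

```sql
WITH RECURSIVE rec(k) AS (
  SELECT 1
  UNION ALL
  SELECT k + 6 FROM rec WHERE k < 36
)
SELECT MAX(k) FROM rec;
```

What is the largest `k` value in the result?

Base: k=1.
Iteration 1: 1 < 36 holds -> k = 1 + 6 = 7.
Iteration 2: 7 < 36 holds -> k = 7 + 6 = 13.
Iteration 3: 13 < 36 holds -> k = 13 + 6 = 19.
Iteration 4: 19 < 36 holds -> k = 19 + 6 = 25.
Iteration 5: 25 < 36 holds -> k = 25 + 6 = 31.
Iteration 6: 31 < 36 holds -> k = 31 + 6 = 37.
Iteration 7: 37 < 36 fails; recursion stops.
k values: 1, 7, 13, 19, 25, 31, 37; the maximum is 37.

37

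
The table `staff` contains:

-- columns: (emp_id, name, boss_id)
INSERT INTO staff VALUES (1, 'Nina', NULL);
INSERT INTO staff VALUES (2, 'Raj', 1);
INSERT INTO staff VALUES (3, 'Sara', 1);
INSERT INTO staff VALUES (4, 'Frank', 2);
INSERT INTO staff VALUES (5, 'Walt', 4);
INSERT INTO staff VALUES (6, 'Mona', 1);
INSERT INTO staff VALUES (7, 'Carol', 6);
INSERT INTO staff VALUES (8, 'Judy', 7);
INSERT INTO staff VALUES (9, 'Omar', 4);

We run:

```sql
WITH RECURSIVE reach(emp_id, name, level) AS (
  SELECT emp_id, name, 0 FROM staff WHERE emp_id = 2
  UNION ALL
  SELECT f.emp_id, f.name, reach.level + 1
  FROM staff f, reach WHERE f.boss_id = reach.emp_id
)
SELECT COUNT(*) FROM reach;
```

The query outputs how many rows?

4

Base: emp_id=2 (Raj) at level 0.
Iteration 1: rows with boss_id in {2} -> Frank (id 4, level 1).
Iteration 2: rows with boss_id in {4} -> Walt (id 5, level 2), Omar (id 9, level 2).
Iteration 3: no rows with boss_id in {5,9}; recursion stops.
Total rows emitted: 4.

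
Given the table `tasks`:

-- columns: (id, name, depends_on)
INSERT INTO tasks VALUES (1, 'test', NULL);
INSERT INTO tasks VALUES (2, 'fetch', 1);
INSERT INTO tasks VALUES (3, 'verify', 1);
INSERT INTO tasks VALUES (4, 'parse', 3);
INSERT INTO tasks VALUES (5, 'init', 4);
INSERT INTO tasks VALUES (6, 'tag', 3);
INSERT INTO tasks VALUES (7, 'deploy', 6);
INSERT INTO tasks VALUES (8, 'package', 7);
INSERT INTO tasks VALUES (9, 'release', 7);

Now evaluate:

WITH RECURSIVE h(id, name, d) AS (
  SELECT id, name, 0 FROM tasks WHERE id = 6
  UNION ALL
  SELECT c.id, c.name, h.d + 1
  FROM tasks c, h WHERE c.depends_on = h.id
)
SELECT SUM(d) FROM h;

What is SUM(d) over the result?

5

Base: id=6 (tag) at d 0.
Iteration 1: rows with depends_on in {6} -> deploy (id 7, d 1).
Iteration 2: rows with depends_on in {7} -> package (id 8, d 2), release (id 9, d 2).
Iteration 3: no rows with depends_on in {8,9}; recursion stops.
SUM(d) = 0 + 1 + 2 + 2 = 5.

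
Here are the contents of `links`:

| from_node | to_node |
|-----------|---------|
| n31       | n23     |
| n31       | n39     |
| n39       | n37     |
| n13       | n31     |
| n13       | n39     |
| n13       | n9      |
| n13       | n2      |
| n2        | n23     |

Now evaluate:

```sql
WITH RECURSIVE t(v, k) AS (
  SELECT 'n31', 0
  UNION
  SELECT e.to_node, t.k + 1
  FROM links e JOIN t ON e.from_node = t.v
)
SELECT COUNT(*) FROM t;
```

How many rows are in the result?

Base: (n31, k=0).
Iteration 1: edges from {n31} -> (n23, k=1), (n39, k=1).
Iteration 2: edges from {n23,n39} -> (n37, k=2).
Iteration 3: no outgoing edges from {n37}; recursion stops.
Total rows emitted: 4.

4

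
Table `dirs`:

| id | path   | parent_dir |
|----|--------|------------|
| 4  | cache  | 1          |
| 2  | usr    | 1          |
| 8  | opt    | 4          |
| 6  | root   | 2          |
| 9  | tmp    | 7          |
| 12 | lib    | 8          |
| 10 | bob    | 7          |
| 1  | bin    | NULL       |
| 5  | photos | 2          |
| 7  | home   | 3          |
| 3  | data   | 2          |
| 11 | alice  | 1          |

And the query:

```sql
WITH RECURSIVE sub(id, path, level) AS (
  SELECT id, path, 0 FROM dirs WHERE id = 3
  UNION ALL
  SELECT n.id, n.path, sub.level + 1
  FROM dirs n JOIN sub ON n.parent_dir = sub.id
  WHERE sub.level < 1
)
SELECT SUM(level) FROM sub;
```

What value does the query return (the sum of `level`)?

Base: id=3 (data) at level 0.
Iteration 1: rows with parent_dir in {3} -> home (id 7, level 1).
Iteration 2: level < 1 fails for all current rows; recursion stops.
SUM(level) = 0 + 1 = 1.

1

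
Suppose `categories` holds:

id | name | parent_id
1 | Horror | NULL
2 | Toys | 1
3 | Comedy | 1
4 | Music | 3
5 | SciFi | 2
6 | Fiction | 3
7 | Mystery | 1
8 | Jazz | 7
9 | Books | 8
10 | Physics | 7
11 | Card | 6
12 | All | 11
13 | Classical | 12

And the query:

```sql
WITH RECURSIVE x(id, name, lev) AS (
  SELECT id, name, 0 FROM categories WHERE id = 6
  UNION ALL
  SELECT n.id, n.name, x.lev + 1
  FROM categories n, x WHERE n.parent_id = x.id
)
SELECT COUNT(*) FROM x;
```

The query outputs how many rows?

4

Base: id=6 (Fiction) at lev 0.
Iteration 1: rows with parent_id in {6} -> Card (id 11, lev 1).
Iteration 2: rows with parent_id in {11} -> All (id 12, lev 2).
Iteration 3: rows with parent_id in {12} -> Classical (id 13, lev 3).
Iteration 4: no rows with parent_id in {13}; recursion stops.
Total rows emitted: 4.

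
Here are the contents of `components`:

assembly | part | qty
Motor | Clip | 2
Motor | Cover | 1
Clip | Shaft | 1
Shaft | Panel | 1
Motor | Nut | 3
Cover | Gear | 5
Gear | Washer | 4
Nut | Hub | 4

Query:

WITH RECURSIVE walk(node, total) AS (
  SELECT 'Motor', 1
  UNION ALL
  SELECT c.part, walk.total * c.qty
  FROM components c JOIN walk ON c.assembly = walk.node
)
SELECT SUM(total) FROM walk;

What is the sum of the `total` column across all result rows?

48

Base: (Motor, total=1).
Iteration 1: components of {Motor} -> Clip = 1*2 = 2, Cover = 1*1 = 1, Nut = 1*3 = 3.
Iteration 2: components of {Clip,Cover,Nut} -> Gear = 1*5 = 5, Hub = 3*4 = 12, Shaft = 2*1 = 2.
Iteration 3: components of {Gear,Hub,Shaft} -> Panel = 2*1 = 2, Washer = 5*4 = 20.
Iteration 4: no further components; recursion stops.
SUM(total) = 1 + 2 + 1 + 3 + 2 + 5 + 12 + 2 + 20 = 48.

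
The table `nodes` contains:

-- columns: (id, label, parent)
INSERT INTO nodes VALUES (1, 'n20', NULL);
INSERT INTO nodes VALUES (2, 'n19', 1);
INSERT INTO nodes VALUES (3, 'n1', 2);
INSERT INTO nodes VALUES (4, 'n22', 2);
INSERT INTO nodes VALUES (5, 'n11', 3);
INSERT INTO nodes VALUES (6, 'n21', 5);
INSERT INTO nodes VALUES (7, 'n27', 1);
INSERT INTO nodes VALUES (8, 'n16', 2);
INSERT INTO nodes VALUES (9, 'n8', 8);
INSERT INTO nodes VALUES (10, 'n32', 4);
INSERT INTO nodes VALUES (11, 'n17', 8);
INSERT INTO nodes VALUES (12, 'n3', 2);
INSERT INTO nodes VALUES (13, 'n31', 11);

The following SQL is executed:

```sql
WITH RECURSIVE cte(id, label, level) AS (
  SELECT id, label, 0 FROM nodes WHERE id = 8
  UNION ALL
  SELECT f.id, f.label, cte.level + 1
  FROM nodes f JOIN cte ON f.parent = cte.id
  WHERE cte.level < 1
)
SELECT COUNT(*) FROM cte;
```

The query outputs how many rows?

Base: id=8 (n16) at level 0.
Iteration 1: rows with parent in {8} -> n8 (id 9, level 1), n17 (id 11, level 1).
Iteration 2: level < 1 fails for all current rows; recursion stops.
Total rows emitted: 3.

3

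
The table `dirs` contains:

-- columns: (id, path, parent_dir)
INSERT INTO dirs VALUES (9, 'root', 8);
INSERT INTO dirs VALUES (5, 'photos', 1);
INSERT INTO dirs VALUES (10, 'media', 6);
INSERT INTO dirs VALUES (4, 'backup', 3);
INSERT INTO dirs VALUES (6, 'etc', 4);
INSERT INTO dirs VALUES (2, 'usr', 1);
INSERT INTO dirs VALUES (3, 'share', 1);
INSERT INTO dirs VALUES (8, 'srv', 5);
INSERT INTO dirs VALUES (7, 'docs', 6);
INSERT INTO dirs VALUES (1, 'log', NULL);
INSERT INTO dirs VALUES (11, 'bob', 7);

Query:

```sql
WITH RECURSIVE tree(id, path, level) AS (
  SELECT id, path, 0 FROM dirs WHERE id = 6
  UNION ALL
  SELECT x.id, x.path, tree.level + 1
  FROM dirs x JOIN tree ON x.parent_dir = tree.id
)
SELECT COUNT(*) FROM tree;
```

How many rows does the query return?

4

Base: id=6 (etc) at level 0.
Iteration 1: rows with parent_dir in {6} -> docs (id 7, level 1), media (id 10, level 1).
Iteration 2: rows with parent_dir in {7,10} -> bob (id 11, level 2).
Iteration 3: no rows with parent_dir in {11}; recursion stops.
Total rows emitted: 4.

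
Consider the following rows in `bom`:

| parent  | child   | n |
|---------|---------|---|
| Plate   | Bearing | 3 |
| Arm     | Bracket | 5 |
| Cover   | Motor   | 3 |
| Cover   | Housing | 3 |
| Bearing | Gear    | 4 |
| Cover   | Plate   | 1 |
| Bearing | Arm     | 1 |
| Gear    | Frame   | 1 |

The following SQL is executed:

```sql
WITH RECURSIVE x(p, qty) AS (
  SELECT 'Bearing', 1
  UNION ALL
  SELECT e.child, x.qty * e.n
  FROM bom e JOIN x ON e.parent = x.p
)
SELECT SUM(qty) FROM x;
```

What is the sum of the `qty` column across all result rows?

Base: (Bearing, qty=1).
Iteration 1: components of {Bearing} -> Arm = 1*1 = 1, Gear = 1*4 = 4.
Iteration 2: components of {Arm,Gear} -> Bracket = 1*5 = 5, Frame = 4*1 = 4.
Iteration 3: no further components; recursion stops.
SUM(qty) = 1 + 4 + 1 + 4 + 5 = 15.

15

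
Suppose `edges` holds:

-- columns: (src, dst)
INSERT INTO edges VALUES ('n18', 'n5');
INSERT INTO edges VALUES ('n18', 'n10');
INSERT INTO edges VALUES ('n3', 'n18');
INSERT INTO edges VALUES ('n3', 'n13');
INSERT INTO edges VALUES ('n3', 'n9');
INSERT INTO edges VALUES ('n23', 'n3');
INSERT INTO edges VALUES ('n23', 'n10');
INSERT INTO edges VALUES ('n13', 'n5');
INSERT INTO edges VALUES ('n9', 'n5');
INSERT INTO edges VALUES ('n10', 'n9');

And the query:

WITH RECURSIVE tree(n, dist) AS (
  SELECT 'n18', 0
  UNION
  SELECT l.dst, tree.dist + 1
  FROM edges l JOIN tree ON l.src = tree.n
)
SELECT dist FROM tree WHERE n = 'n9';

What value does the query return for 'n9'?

2

Base: (n18, dist=0).
Iteration 1: edges from {n18} -> (n10, dist=1), (n5, dist=1).
Iteration 2: edges from {n10,n5} -> (n9, dist=2).
Iteration 3: edges from {n9} -> (n5, dist=3).
Iteration 4: no outgoing edges from {n5}; recursion stops.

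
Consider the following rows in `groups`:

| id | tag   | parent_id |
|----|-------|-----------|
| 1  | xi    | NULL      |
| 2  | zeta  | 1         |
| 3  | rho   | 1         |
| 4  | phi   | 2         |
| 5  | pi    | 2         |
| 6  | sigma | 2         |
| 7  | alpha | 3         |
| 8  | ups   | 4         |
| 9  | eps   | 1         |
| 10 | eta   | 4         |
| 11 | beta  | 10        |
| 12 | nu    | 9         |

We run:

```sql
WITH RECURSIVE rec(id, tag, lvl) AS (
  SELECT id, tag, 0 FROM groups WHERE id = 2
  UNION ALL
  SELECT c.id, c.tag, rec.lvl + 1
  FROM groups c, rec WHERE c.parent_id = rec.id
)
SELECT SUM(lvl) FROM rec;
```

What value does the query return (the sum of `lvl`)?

Base: id=2 (zeta) at lvl 0.
Iteration 1: rows with parent_id in {2} -> phi (id 4, lvl 1), pi (id 5, lvl 1), sigma (id 6, lvl 1).
Iteration 2: rows with parent_id in {4,5,6} -> ups (id 8, lvl 2), eta (id 10, lvl 2).
Iteration 3: rows with parent_id in {8,10} -> beta (id 11, lvl 3).
Iteration 4: no rows with parent_id in {11}; recursion stops.
SUM(lvl) = 0 + 1 + 1 + 1 + 2 + 2 + 3 = 10.

10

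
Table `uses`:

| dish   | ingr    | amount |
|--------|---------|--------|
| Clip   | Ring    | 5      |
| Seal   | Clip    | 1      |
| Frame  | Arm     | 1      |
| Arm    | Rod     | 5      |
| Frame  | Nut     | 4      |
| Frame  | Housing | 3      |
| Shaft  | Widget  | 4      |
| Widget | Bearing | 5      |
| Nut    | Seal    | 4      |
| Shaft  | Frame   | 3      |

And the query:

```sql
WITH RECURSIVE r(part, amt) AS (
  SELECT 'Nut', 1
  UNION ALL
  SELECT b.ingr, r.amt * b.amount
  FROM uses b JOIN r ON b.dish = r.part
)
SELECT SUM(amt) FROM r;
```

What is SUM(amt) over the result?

Base: (Nut, amt=1).
Iteration 1: components of {Nut} -> Seal = 1*4 = 4.
Iteration 2: components of {Seal} -> Clip = 4*1 = 4.
Iteration 3: components of {Clip} -> Ring = 4*5 = 20.
Iteration 4: no further components; recursion stops.
SUM(amt) = 1 + 4 + 4 + 20 = 29.

29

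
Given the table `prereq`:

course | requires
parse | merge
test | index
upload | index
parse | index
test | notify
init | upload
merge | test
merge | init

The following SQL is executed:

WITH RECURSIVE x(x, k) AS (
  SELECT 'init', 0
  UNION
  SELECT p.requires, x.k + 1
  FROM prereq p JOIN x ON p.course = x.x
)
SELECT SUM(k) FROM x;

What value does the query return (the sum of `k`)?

Base: (init, k=0).
Iteration 1: edges from {init} -> (upload, k=1).
Iteration 2: edges from {upload} -> (index, k=2).
Iteration 3: no outgoing edges from {index}; recursion stops.
SUM(k) = 0 + 1 + 2 = 3.

3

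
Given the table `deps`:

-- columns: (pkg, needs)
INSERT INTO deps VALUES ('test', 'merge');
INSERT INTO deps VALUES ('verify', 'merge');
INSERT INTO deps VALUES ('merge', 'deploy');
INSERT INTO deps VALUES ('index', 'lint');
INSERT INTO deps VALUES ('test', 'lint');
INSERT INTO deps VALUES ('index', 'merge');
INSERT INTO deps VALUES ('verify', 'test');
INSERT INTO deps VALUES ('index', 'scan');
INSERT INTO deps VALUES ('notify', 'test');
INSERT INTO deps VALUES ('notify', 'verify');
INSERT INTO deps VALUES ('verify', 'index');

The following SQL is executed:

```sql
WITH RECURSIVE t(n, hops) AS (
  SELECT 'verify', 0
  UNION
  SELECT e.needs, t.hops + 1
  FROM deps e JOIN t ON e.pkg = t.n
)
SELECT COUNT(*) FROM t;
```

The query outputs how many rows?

9

Base: (verify, hops=0).
Iteration 1: edges from {verify} -> (index, hops=1), (merge, hops=1), (test, hops=1).
Iteration 2: edges from {index,merge,test} -> (deploy, hops=2), (lint, hops=2), (merge, hops=2), (scan, hops=2). [UNION drops 2 duplicate row(s)]
Iteration 3: edges from {deploy,lint,merge,scan} -> (deploy, hops=3).
Iteration 4: no outgoing edges from {deploy}; recursion stops.
Total rows emitted: 9.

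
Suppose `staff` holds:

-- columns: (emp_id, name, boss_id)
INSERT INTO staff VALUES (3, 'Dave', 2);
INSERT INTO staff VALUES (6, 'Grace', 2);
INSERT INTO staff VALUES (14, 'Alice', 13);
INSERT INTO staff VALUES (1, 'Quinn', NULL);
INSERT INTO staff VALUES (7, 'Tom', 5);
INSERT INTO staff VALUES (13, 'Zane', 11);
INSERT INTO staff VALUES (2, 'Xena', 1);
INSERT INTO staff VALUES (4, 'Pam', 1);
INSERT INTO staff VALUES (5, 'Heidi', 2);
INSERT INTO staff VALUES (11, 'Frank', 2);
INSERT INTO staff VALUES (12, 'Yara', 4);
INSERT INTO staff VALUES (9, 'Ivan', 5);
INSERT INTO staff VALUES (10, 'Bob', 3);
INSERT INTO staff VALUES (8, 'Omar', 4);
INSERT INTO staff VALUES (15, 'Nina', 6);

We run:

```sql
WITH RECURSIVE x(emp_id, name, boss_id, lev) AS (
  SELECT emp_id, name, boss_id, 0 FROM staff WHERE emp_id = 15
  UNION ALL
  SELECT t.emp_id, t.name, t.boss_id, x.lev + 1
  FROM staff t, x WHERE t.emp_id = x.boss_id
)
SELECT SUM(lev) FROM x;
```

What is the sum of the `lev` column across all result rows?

6

Base: emp_id=15 (Nina), boss_id=6, lev 0.
Iteration 1: join on emp_id=6 -> Grace (id 6, boss_id=2, lev 1).
Iteration 2: join on emp_id=2 -> Xena (id 2, boss_id=1, lev 2).
Iteration 3: join on emp_id=1 -> Quinn (id 1, boss_id=NULL, lev 3).
Iteration 4: boss_id is NULL; no match; recursion stops.
SUM(lev) = 0 + 1 + 2 + 3 = 6.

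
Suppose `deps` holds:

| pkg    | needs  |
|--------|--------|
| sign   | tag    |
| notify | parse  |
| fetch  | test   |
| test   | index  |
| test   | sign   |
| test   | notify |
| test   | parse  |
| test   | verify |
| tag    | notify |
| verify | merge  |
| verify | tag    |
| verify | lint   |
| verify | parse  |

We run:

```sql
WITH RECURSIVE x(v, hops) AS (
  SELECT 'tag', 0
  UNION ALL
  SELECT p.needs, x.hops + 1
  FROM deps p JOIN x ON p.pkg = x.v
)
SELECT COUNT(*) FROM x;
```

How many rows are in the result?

Base: (tag, hops=0).
Iteration 1: edges from {tag} -> (notify, hops=1).
Iteration 2: edges from {notify} -> (parse, hops=2).
Iteration 3: no outgoing edges from {parse}; recursion stops.
Total rows emitted: 3.

3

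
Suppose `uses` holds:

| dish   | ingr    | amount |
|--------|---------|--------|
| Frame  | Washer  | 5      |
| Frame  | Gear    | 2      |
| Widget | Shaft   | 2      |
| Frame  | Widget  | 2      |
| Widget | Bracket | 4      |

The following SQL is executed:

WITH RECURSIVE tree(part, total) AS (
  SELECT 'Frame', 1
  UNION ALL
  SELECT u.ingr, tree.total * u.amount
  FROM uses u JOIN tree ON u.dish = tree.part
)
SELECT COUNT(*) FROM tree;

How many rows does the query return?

6

Base: (Frame, total=1).
Iteration 1: components of {Frame} -> Gear = 1*2 = 2, Washer = 1*5 = 5, Widget = 1*2 = 2.
Iteration 2: components of {Gear,Washer,Widget} -> Bracket = 2*4 = 8, Shaft = 2*2 = 4.
Iteration 3: no further components; recursion stops.
Total rows emitted: 6.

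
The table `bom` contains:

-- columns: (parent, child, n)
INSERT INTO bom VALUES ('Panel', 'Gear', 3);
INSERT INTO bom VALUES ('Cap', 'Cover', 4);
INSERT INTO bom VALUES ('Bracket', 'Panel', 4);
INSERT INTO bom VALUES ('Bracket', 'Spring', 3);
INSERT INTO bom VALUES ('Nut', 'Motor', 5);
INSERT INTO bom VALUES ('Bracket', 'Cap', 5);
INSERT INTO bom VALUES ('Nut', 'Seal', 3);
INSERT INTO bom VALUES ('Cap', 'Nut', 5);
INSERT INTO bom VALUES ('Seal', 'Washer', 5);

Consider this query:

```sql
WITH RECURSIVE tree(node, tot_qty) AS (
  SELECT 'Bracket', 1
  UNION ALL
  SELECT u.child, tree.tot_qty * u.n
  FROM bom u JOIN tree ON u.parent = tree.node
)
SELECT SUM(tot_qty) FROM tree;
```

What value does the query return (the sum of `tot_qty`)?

645

Base: (Bracket, tot_qty=1).
Iteration 1: components of {Bracket} -> Cap = 1*5 = 5, Panel = 1*4 = 4, Spring = 1*3 = 3.
Iteration 2: components of {Cap,Panel,Spring} -> Cover = 5*4 = 20, Gear = 4*3 = 12, Nut = 5*5 = 25.
Iteration 3: components of {Cover,Gear,Nut} -> Motor = 25*5 = 125, Seal = 25*3 = 75.
Iteration 4: components of {Motor,Seal} -> Washer = 75*5 = 375.
Iteration 5: no further components; recursion stops.
SUM(tot_qty) = 1 + 4 + 5 + 3 + 12 + 25 + 20 + 125 + 75 + 375 = 645.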